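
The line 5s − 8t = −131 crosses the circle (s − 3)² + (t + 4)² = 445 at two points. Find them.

(−15, 7) and (1, 17)

Substitute t = (131 + 5s)/8:
89s² + 1246s − 1335 = 0  ⟹  s² + 14s − 15 = 0
s = 1 or s = −15, giving (1, 17) and (−15, 7).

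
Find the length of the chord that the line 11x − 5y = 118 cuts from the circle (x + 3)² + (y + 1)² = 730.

4√146

From the line, y = (−118 + 11x)/5. Substituting:
146x² − 2336x − 5256 = 0  ⟹  x² − 16x − 36 = 0
x = 18 or x = −2, giving (18, 16) and (−2, −28).
Chord length = distance between (18, 16) and (−2, −28) = √2336 = 4√146.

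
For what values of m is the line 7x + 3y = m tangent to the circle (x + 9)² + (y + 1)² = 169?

Tangency holds when the distance from the centre (−9, −1) to the line equals the radius 13:
|7·(−9) + 3·(−1) − m| / √58 = 13
|m − (−66)| = 13√58.

m = −66 ± 13√58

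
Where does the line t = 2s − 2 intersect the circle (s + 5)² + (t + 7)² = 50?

(−6, −14) and (0, −2)

From the line, t = 2s − 2. Substituting:
5s² + 30s = 0  ⟹  s² + 6s = 0
s = 0 or s = −6, giving (0, −2) and (−6, −14).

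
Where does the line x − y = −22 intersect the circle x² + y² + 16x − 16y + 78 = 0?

(−15, 7) and (−7, 15)

From the line, y = x + 22. Substituting:
2x² + 44x + 210 = 0  ⟹  x² + 22x + 105 = 0
x = −7 or x = −15, giving (−7, 15) and (−15, 7).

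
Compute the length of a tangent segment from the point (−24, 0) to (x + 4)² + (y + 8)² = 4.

2√115

The centre is (−4, −8) and r = 2. The square of the distance from P to the centre is 400 + 64 = 464.
The tangent meets the radius at right angles, so tangent² = |PO|² − r² = 464 − 4 = 460.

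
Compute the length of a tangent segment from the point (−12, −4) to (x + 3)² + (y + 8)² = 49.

The centre is (−3, −8) and r = 7. The square of the distance from P to the centre is 81 + 16 = 97.
By the tangent–radius right angle, tangent length = √(|PO|² − r²) = √48 = 4√3.

4√3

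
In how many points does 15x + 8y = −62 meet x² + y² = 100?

2

Substituting the line into the circle gives 289x² + 1860x − 2556 = 0.
Δ = 3459600 − (−2954736) = 6414336.
Two real roots: the line is a secant.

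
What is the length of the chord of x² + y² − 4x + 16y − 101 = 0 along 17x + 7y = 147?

13√2

Express y = (147 − 17x)/7 and substitute into the circle:
338x² − 7098x + 33124 = 0  ⟹  x² − 21x + 98 = 0
x = 14 or x = 7, giving (14, −13) and (7, 4).
Chord length = distance between (14, −13) and (7, 4) = √338 = 13√2.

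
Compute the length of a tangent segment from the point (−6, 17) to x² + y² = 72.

The centre is (0, 0) and r = 6√2. The square of the distance from P to the centre is 36 + 289 = 325.
By the tangent–radius right angle, tangent length = √(|PO|² − r²) = √253.

√253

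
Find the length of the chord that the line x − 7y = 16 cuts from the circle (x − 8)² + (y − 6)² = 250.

Substitute y = (−16 + x)/7:
50x² − 900x − 5750 = 0  ⟹  x² − 18x − 115 = 0
x = 23 or x = −5, giving (23, 1) and (−5, −3).
Chord length = distance between (23, 1) and (−5, −3) = √800 = 20√2.

20√2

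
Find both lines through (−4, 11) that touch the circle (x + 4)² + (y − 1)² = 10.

Write the tangent as mx − y + (11 − m·(−4)) = 0 and set its distance from the centre to √10:
[m·(0) − (−10)]² = 10(m² + 1)
m² − 9 = 0, so m = −3 or m = 3.
Through (−4, 11) these give 3x + y = −1 and 3x − y = −23.

3x + y = −1 and 3x − y = −23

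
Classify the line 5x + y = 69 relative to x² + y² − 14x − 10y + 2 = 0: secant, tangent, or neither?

d² = (5·7 + 1·5 − (69))²/26 = 841/26; r² = 72.
Since d² < r², the line cuts the circle twice.

secant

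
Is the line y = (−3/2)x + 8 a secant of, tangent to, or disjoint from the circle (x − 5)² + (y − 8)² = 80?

Substituting the line into the circle gives 13x² − 40x − 220 = 0.
Δ = 1600 − (−11440) = 13040.
Two real roots: the line is a secant.

secant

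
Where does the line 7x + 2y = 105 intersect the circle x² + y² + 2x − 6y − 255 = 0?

Express y = (105 − 7x)/2 and substitute into the circle:
53x² − 1378x + 8745 = 0  ⟹  x² − 26x + 165 = 0
x = 15 or x = 11, giving (15, 0) and (11, 14).

(11, 14) and (15, 0)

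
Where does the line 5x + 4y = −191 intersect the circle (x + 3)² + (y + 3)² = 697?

Express y = (−191 − 5x)/4 and substitute into the circle:
41x² + 1886x + 21033 = 0  ⟹  x² + 46x + 513 = 0
x = −19 or x = −27, giving (−19, −24) and (−27, −14).

(−27, −14) and (−19, −24)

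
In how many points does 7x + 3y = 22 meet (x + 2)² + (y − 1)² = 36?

2

d² = (7·(−2) + 3·1 − (22))²/58 = 1089/58; r² = 36.
Since d² < r², the line cuts the circle twice.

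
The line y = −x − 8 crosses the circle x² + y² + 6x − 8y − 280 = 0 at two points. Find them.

(−19, 11) and (4, −12)

Substitute y = −x − 8:
2x² + 30x − 152 = 0  ⟹  x² + 15x − 76 = 0
x = 4 or x = −19, giving (4, −12) and (−19, 11).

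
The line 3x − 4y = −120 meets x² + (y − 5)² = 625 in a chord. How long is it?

The distance from (0, 5) to the line is 100/√25, and r² = 625.
Half the chord is √(r² − d²) = √(225), so the full chord is 30.

30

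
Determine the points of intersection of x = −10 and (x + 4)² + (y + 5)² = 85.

(−10, −12) and (−10, 2)

The line gives x = −10. Substituting into the circle:
y² + 10y − 24 = 0
y = 2 or y = −12, giving (−10, 2) and (−10, −12).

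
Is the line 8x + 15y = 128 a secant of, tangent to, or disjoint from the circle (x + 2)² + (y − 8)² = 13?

secant

d² = (8·(−2) + 15·8 − (128))²/289 = 576/289; r² = 13.
Since d² < r², the line cuts the circle twice.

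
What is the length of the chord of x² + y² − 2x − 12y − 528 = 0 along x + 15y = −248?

The distance from (1, 6) to the line is 339/√226, and r² = 565.
Half the chord is √(r² − d²) = √(113/2), so the full chord is √226.

√226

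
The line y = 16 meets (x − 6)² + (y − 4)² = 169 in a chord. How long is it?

10

Substitute y = 16:
x² − 12x + 11 = 0
x = 11 or x = 1, giving (11, 16) and (1, 16).
Chord length = distance between (11, 16) and (1, 16) = √100 = 10.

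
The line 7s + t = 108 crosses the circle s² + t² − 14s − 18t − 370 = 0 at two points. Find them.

(11, 31) and (17, −11)

From the line, t = −7s + 108. Substituting:
50s² − 1400s + 9350 = 0  ⟹  s² − 28s + 187 = 0
s = 17 or s = 11, giving (17, −11) and (11, 31).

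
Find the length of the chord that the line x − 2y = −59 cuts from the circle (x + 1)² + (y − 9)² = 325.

Express y = (59 + x)/2 and substitute into the circle:
5x² + 90x + 385 = 0  ⟹  x² + 18x + 77 = 0
x = −7 or x = −11, giving (−7, 26) and (−11, 24).
Chord length = distance between (−7, 26) and (−11, 24) = √20 = 2√5.

2√5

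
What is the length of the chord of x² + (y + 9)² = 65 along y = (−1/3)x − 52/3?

√10

Express y = (−52 − x)/3 and substitute into the circle:
10x² + 50x + 40 = 0  ⟹  x² + 5x + 4 = 0
x = −1 or x = −4, giving (−1, −17) and (−4, −16).
Chord length = distance between (−1, −17) and (−4, −16) = √10 = √10.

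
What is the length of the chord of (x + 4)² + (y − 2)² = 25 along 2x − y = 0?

Centre (−4, 2), r² = 25. Perpendicular distance d from centre to line = |−10| / √5 = 10/√5.
Half the chord is √(r² − d²) = √(5), so the full chord is 2√5.

2√5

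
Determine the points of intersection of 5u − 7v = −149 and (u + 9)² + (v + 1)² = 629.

Express v = (149 + 5u)/7 and substitute into the circle:
74u² + 2442u − 2516 = 0  ⟹  u² + 33u − 34 = 0
u = 1 or u = −34, giving (1, 22) and (−34, −3).

(−34, −3) and (1, 22)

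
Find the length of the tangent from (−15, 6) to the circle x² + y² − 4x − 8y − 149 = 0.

2√31

The centre is (2, 4) and r = 13. The square of the distance from P to the centre is 289 + 4 = 293.
Power of the point: PT² = |PO|² − r² = 124, so PT = 2√31.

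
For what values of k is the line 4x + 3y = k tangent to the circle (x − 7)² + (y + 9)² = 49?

Tangency holds when the distance from the centre (7, −9) to the line equals the radius 7:
|4·7 + 3·(−9) − k| / √25 = 7
|k − (1)| = 7·5, so k = 36 or k = −34.

k = −34 or k = 36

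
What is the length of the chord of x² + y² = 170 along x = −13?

2

The distance from (0, 0) to the line is 13, and r² = 170.
Chord = 2√(r² − d²) = 2·√(1) = 2.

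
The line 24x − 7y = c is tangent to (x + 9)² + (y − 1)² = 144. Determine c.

c = −523 or c = 77

The line touches the circle iff its distance from (−9, 1) is 12:
|24·(−9) − 7·1 − c| / √625 = 12
|c − (−223)| = 12·25, so c = 77 or c = −523.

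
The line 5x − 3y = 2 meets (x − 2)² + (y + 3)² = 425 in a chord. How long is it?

Centre (2, −3), r² = 425. Perpendicular distance d from centre to line = |17| / √34 = 17/√34.
Chord = 2√(r² − d²) = 2·√(833/2) = 7√34.

7√34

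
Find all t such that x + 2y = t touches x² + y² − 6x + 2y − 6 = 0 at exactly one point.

The line touches the circle iff its distance from (3, −1) is 4:
|1·3 + 2·(−1) − t| / √5 = 4
|t − (1)| = 4√5.

t = 1 ± 4√5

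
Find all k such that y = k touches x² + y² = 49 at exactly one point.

k = −7 or k = 7

The line touches the circle iff its distance from (0, 0) is 7:
|0·0 + 1·0 − k| / √1 = 7
|k| = 7, so k = 7 or k = −7.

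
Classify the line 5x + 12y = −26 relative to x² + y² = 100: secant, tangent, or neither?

secant

Substituting the line into the circle gives 169x² + 260x − 13724 = 0.
Δ = 67600 − (−9277424) = 9345024.
Two real roots: the line is a secant.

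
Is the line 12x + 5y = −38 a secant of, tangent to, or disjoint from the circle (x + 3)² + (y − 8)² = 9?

disjoint

Substituting the line into the circle gives 169x² + 2022x + 6084 = 0.
Discriminant = (2022)² − 4·169·(6084) = −24300 < 0.
No real roots: the line does not meet the circle.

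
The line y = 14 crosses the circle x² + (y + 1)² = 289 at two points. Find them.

(−8, 14) and (8, 14)

From the line, y = 14. Substituting:
x² − 64 = 0
x = 8 or x = −8, giving (8, 14) and (−8, 14).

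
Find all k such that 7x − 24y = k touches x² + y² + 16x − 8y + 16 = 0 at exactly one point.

Tangency holds when the distance from the centre (−8, 4) to the line equals the radius 8:
|7·(−8) − 24·4 − k| / √625 = 8
|k − (−152)| = 8·25, so k = 48 or k = −352.

k = −352 or k = 48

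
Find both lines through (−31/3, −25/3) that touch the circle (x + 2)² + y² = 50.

7x − y = −64 and x − 7y = 48

Write the tangent as mx − y + (−25/3 − m·(−31/3)) = 0 and set its distance from the centre to 5√2:
[m·(25/3) − (25/3)]² = 50(m² + 1)
7m² − 50m + 7 = 0, so m = 7 or m = 1/7.
With m = 7: 7x − y = −64. With m = 1/7: x − 7y = 48.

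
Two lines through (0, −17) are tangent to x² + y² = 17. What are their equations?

4x − y = 17 and 4x + y = −17

A line y − (−17) = m(x − (0)) is tangent when its distance from (0, 0) is √17:
[m·(0) − (17)]² = 17(m² + 1)
m² − 16 = 0, so m = 4 or m = −4.
Through (0, −17) these give 4x − y = 17 and 4x + y = −17.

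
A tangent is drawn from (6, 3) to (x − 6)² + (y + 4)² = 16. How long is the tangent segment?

The centre is (6, −4) and r = 4. The square of the distance from P to the centre is 0 + 49 = 49.
The tangent meets the radius at right angles, so tangent² = |PO|² − r² = 49 − 16 = 33.

√33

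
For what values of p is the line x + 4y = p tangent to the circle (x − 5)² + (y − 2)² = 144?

For a tangent, require d(centre, line) = r = 12.
|1·5 + 4·2 − p| / √17 = 12
|p − (13)| = 12√17.

p = 13 ± 12√17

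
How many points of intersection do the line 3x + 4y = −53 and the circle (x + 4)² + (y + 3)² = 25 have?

0

Substituting the line into the circle gives 25x² + 374x + 1537 = 0.
Discriminant = (374)² − 4·25·(1537) = −13824 < 0.
No real roots: the line does not meet the circle.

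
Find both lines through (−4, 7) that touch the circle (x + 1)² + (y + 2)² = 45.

2x − y = −15 and x + 2y = 10

A line y − (7) = m(x − (−4)) is tangent when its distance from (−1, −2) is 3√5:
(3m − (−9))² = 45(m² + 1)
2m² − 3m − 2 = 0, so m = 2 or m = −1/2.
With m = 2: 2x − y = −15. With m = −1/2: x + 2y = 10.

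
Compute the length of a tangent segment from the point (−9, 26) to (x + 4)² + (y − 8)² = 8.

With centre O = (−4, 8), |OP|² = 349 and r² = 8.
Power of the point: PT² = |PO|² − r² = 341, so PT = √341.

√341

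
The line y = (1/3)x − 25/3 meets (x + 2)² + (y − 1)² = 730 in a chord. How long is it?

From the line, y = (−25 + x)/3. Substituting:
10x² − 20x − 5750 = 0  ⟹  x² − 2x − 575 = 0
x = 25 or x = −23, giving (25, 0) and (−23, −16).
|(25, 0) − (−23, −16)| = √((48)² + (16)²) = 16√10.

16√10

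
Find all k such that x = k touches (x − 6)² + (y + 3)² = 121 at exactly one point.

The line touches the circle iff its distance from (6, −3) is 11:
|1·6 + 0·(−3) − k| / √1 = 11
|k − (6)| = 11, so k = 17 or k = −5.

k = −5 or k = 17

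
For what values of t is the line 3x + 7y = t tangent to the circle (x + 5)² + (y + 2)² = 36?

t = −29 ± 6√58

For a tangent, require d(centre, line) = r = 6.
|3·(−5) + 7·(−2) − t| / √58 = 6
|t − (−29)| = 6√58.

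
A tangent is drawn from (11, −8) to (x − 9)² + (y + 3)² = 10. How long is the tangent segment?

The centre is (9, −3) and r = √10. The square of the distance from P to the centre is 4 + 25 = 29.
Power of the point: PT² = |PO|² − r² = 19, so PT = √19.

√19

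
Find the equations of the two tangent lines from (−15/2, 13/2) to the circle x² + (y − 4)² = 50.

7x + y = −46 and x − y = −14

Write the tangent as mx − y + (13/2 − m·(−15/2)) = 0 and set its distance from the centre to 5√2:
(15/2m − (−5/2))² = 50(m² + 1)
m² + 6m − 7 = 0, so m = −7 or m = 1.
Through (−15/2, 13/2) these give 7x + y = −46 and x − y = −14.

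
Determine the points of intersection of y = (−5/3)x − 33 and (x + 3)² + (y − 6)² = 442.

From the line, y = (−99 − 5x)/3. Substituting:
34x² + 1224x + 9792 = 0  ⟹  x² + 36x + 288 = 0
x = −12 or x = −24, giving (−12, −13) and (−24, 7).

(−24, 7) and (−12, −13)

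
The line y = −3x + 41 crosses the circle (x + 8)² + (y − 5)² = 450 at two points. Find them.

From the line, y = −3x + 41. Substituting:
10x² − 200x + 910 = 0  ⟹  x² − 20x + 91 = 0
x = 13 or x = 7, giving (13, 2) and (7, 20).

(7, 20) and (13, 2)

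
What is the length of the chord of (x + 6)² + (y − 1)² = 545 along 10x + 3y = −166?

4√109

The distance from (−6, 1) to the line is 109/√109, and r² = 545.
Chord = 2√(r² − d²) = 2·√(436) = 4√109.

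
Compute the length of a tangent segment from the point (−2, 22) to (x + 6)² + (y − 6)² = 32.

4√15

Centre (−6, 6), r² = 32. |PO|² = (4)² + (16)² = 272.
Power of the point: PT² = |PO|² − r² = 240, so PT = 4√15.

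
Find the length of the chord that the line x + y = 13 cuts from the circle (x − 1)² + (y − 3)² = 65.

Substitute y = −x + 13:
2x² − 22x + 36 = 0  ⟹  x² − 11x + 18 = 0
x = 9 or x = 2, giving (9, 4) and (2, 11).
|(9, 4) − (2, 11)| = √((7)² + (−7)²) = 7√2.

7√2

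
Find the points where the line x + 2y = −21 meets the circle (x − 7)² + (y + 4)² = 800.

Express y = (−21 − x)/2 and substitute into the circle:
5x² − 30x − 2835 = 0  ⟹  x² − 6x − 567 = 0
x = 27 or x = −21, giving (27, −24) and (−21, 0).

(−21, 0) and (27, −24)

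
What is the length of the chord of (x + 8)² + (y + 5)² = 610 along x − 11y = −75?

4√122

Express y = (75 + x)/11 and substitute into the circle:
122x² + 2196x − 49166 = 0  ⟹  x² + 18x − 403 = 0
x = 13 or x = −31, giving (13, 8) and (−31, 4).
|(13, 8) − (−31, 4)| = √((44)² + (4)²) = 4√122.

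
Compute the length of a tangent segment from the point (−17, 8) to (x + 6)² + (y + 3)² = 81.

√161

Centre (−6, −3), r² = 81. |PO|² = (−11)² + (11)² = 242.
The tangent meets the radius at right angles, so tangent² = |PO|² − r² = 242 − 81 = 161.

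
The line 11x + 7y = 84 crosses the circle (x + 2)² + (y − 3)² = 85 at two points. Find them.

Express y = (84 − 11x)/7 and substitute into the circle:
170x² − 1190x = 0  ⟹  x² − 7x = 0
x = 7 or x = 0, giving (7, 1) and (0, 12).

(0, 12) and (7, 1)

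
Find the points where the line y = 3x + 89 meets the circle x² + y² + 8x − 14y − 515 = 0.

(−28, 5) and (−22, 23)

From the line, y = 3x + 89. Substituting:
10x² + 500x + 6160 = 0  ⟹  x² + 50x + 616 = 0
x = −22 or x = −28, giving (−22, 23) and (−28, 5).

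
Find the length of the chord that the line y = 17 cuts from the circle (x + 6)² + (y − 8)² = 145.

Substitute y = 17:
x² + 12x − 28 = 0
x = 2 or x = −14, giving (2, 17) and (−14, 17).
Chord length = distance between (2, 17) and (−14, 17) = √256 = 16.

16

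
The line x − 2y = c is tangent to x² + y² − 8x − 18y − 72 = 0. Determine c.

Tangency holds when the distance from the centre (4, 9) to the line equals the radius 13:
|1·4 − 2·9 − c| / √5 = 13
|c − (−14)| = 13√5.

c = −14 ± 13√5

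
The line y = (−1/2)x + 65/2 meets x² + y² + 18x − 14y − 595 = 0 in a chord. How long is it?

The distance from (−9, 7) to the line is 60/√5, and r² = 725.
Half the chord is √(r² − d²) = √(5), so the full chord is 2√5.

2√5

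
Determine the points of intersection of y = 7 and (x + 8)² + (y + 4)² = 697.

From the line, y = 7. Substituting:
x² + 16x − 512 = 0
x = 16 or x = −32, giving (16, 7) and (−32, 7).

(−32, 7) and (16, 7)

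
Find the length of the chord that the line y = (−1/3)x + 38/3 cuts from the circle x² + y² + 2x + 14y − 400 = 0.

6√10

Express y = (38 − x)/3 and substitute into the circle:
10x² − 100x − 560 = 0  ⟹  x² − 10x − 56 = 0
x = 14 or x = −4, giving (14, 8) and (−4, 14).
Chord length = distance between (14, 8) and (−4, 14) = √360 = 6√10.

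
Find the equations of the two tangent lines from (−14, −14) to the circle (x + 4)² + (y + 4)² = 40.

Write the tangent as mx − y + (−14 − m·(−14)) = 0 and set its distance from the centre to 2√10:
(10m − (10))² = 40(m² + 1)
3m² − 10m + 3 = 0, so m = 3 or m = 1/3.
Through (−14, −14) these give 3x − y = −28 and x − 3y = 28.

3x − y = −28 and x − 3y = 28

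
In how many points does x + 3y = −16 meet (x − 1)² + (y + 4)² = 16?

Centre (1, −4), r² = 16. Distance² from centre to line = (5)²/10 = 5/2.
Since d² < r², the line cuts the circle twice.

2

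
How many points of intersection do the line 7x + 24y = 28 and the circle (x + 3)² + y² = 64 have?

2

d² = (7·(−3) + 24·0 − (28))²/625 = 2401/625; r² = 64.
Since d² < r², the line cuts the circle twice.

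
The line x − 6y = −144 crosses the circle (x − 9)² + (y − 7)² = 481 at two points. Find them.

(−6, 23) and (18, 27)

Express y = (144 + x)/6 and substitute into the circle:
37x² − 444x − 3996 = 0  ⟹  x² − 12x − 108 = 0
x = 18 or x = −6, giving (18, 27) and (−6, 23).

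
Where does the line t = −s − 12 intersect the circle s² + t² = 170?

Express t = −s − 12 and substitute into the circle:
2s² + 24s − 26 = 0  ⟹  s² + 12s − 13 = 0
s = 1 or s = −13, giving (1, −13) and (−13, 1).

(−13, 1) and (1, −13)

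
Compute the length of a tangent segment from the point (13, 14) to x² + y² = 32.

Centre (0, 0), r² = 32. |PO|² = (13)² + (14)² = 365.
Power of the point: PT² = |PO|² − r² = 333, so PT = 3√37.

3√37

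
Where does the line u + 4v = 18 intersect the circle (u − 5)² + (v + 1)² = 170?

(−6, 6) and (18, 0)

From the line, v = (18 − u)/4. Substituting:
17u² − 204u − 1836 = 0  ⟹  u² − 12u − 108 = 0
u = 18 or u = −6, giving (18, 0) and (−6, 6).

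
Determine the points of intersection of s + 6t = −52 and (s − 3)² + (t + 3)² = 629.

Substitute t = (−52 − s)/6:
37s² − 148s − 21164 = 0  ⟹  s² − 4s − 572 = 0
s = 26 or s = −22, giving (26, −13) and (−22, −5).

(−22, −5) and (26, −13)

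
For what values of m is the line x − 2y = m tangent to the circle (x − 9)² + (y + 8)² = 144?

m = 25 ± 12√5

The line touches the circle iff its distance from (9, −8) is 12:
|1·9 − 2·(−8) − m| / √5 = 12
|m − (25)| = 12√5.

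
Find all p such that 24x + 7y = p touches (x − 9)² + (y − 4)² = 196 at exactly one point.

p = −106 or p = 594

The line touches the circle iff its distance from (9, 4) is 14:
|24·9 + 7·4 − p| / √625 = 14
|p − (244)| = 14·25, so p = 594 or p = −106.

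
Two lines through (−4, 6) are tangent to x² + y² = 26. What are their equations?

5x − y = −26 and x + 5y = 26

Let a tangent through (−4, 6) have slope m. Its distance from (0, 0) must equal √26:
(4m − (−6))² = 26(m² + 1)
5m² − 24m − 5 = 0, so m = 5 or m = −1/5.
With m = 5: 5x − y = −26. With m = −1/5: x + 5y = 26.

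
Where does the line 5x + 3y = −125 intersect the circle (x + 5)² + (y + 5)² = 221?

(−19, −10) and (−16, −15)

Substitute y = (−125 − 5x)/3:
34x² + 1190x + 10336 = 0  ⟹  x² + 35x + 304 = 0
x = −16 or x = −19, giving (−16, −15) and (−19, −10).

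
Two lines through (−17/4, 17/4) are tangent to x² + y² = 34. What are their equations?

Write the tangent as mx − y + (17/4 − m·(−17/4)) = 0 and set its distance from the centre to √34:
[m·(17/4) − (−17/4)]² = 34(m² + 1)
15m² − 34m + 15 = 0, so m = 3/5 or m = 5/3.
With m = 3/5: 3x − 5y = −34. With m = 5/3: 5x − 3y = −34.

3x − 5y = −34 and 5x − 3y = −34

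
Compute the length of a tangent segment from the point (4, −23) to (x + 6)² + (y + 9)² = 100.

Centre (−6, −9), r² = 100. |PO|² = (10)² + (−14)² = 296.
By the tangent–radius right angle, tangent length = √(|PO|² − r²) = √196 = 14.

14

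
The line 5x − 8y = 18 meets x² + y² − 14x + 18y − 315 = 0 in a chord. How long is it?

4√89

The distance from (7, −9) to the line is 89/√89, and r² = 445.
Chord = 2√(r² − d²) = 2·√(356) = 4√89.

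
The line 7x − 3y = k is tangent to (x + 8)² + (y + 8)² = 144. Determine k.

k = −32 ± 12√58

For a tangent, require d(centre, line) = r = 12.
|7·(−8) − 3·(−8) − k| / √58 = 12
|k − (−32)| = 12√58.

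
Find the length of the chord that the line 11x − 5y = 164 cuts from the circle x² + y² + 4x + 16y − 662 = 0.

The distance from (−2, −8) to the line is 146/√146, and r² = 730.
Chord = 2√(r² − d²) = 2·√(584) = 4√146.

4√146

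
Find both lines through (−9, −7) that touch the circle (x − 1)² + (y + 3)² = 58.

3x + 7y = −76 and 7x − 3y = −42

Let a tangent through (−9, −7) have slope m. Its distance from (1, −3) must equal √58:
(10m − (4))² = 58(m² + 1)
21m² − 40m − 21 = 0, so m = −3/7 or m = 7/3.
With m = −3/7: 3x + 7y = −76. With m = 7/3: 7x − 3y = −42.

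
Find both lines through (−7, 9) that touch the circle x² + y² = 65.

Write the tangent as mx − y + (9 − m·(−7)) = 0 and set its distance from the centre to √65:
(7m − (−9))² = 65(m² + 1)
8m² − 63m − 8 = 0, so m = 8 or m = −1/8.
With m = 8: 8x − y = −65. With m = −1/8: x + 8y = 65.

8x − y = −65 and x + 8y = 65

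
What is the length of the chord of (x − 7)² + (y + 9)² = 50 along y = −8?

Express y = −8 and substitute into the circle:
x² − 14x = 0
x = 14 or x = 0, giving (14, −8) and (0, −8).
Chord length = distance between (14, −8) and (0, −8) = √196 = 14.

14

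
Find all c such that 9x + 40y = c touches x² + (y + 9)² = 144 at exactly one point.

For a tangent, require d(centre, line) = r = 12.
|9·0 + 40·(−9) − c| / √1681 = 12
|c − (−360)| = 12·41, so c = 132 or c = −852.

c = −852 or c = 132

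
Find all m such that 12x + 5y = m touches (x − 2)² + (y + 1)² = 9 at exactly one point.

The line touches the circle iff its distance from (2, −1) is 3:
|12·2 + 5·(−1) − m| / √169 = 3
|m − (19)| = 3·13, so m = 58 or m = −20.

m = −20 or m = 58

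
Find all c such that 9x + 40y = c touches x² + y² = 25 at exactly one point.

c = −205 or c = 205

Tangency holds when the distance from the centre (0, 0) to the line equals the radius 5:
|9·0 + 40·0 − c| / √1681 = 5
|c| = 5·41, so c = 205 or c = −205.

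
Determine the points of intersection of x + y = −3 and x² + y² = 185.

(−11, 8) and (8, −11)

From the line, y = −x − 3. Substituting:
2x² + 6x − 176 = 0  ⟹  x² + 3x − 88 = 0
x = 8 or x = −11, giving (8, −11) and (−11, 8).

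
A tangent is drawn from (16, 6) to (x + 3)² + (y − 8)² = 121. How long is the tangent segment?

2√61

Centre (−3, 8), r² = 121. |PO|² = (19)² + (−2)² = 365.
The tangent meets the radius at right angles, so tangent² = |PO|² − r² = 365 − 121 = 244.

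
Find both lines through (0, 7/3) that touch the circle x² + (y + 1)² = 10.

A line y − (7/3) = m(x − (0)) is tangent when its distance from (0, −1) is √10:
(0m − (−10/3))² = 10(m² + 1)
9m² − 1 = 0, so m = −1/3 or m = 1/3.
With m = −1/3: x + 3y = 7. With m = 1/3: x − 3y = −7.

x + 3y = 7 and x − 3y = −7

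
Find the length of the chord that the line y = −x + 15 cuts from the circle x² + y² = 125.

5√2

Substitute y = −x + 15:
2x² − 30x + 100 = 0  ⟹  x² − 15x + 50 = 0
x = 10 or x = 5, giving (10, 5) and (5, 10).
Chord length = distance between (10, 5) and (5, 10) = √50 = 5√2.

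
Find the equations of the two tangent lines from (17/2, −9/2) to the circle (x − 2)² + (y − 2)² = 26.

x + 5y = −14 and 5x + y = 38

Let a tangent through (17/2, −9/2) have slope m. Its distance from (2, 2) must equal √26:
[m·(−13/2) − (13/2)]² = 26(m² + 1)
5m² + 26m + 5 = 0, so m = −1/5 or m = −5.
Through (17/2, −9/2) these give x + 5y = −14 and 5x + y = 38.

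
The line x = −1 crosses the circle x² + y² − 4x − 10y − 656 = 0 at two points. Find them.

(−1, −21) and (−1, 31)

The line gives x = −1. Substituting into the circle:
y² − 10y − 651 = 0
y = 31 or y = −21, giving (−1, 31) and (−1, −21).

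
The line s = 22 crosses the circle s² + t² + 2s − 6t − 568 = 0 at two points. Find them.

(22, −4) and (22, 10)

The line gives s = 22. Substituting into the circle:
t² − 6t − 40 = 0
t = 10 or t = −4, giving (22, 10) and (22, −4).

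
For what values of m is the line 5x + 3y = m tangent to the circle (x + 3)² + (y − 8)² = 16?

The line touches the circle iff its distance from (−3, 8) is 4:
|5·(−3) + 3·8 − m| / √34 = 4
|m − (9)| = 4√34.

m = 9 ± 4√34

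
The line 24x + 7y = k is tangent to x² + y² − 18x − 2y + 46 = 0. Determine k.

Tangency holds when the distance from the centre (9, 1) to the line equals the radius 6:
|24·9 + 7·1 − k| / √625 = 6
|k − (223)| = 6·25, so k = 373 or k = 73.

k = 73 or k = 373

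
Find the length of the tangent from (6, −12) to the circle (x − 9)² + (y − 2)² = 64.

With centre O = (9, 2), |OP|² = 205 and r² = 64.
The tangent meets the radius at right angles, so tangent² = |PO|² − r² = 205 − 64 = 141.

√141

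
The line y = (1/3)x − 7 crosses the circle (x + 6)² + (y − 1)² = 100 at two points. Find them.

(−6, −9) and (0, −7)

Substitute y = (−21 + x)/3:
10x² + 60x = 0  ⟹  x² + 6x = 0
x = 0 or x = −6, giving (0, −7) and (−6, −9).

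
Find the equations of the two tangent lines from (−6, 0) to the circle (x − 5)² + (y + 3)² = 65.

Let a tangent through (−6, 0) have slope m. Its distance from (5, −3) must equal √65:
[m·(11) − (−3)]² = 65(m² + 1)
28m² + 33m − 28 = 0, so m = −7/4 or m = 4/7.
Through (−6, 0) these give 7x + 4y = −42 and 4x − 7y = −24.

7x + 4y = −42 and 4x − 7y = −24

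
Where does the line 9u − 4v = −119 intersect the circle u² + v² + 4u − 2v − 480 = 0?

(−19, −13) and (−3, 23)

Express v = (119 + 9u)/4 and substitute into the circle:
97u² + 2134u + 5529 = 0  ⟹  u² + 22u + 57 = 0
u = −3 or u = −19, giving (−3, 23) and (−19, −13).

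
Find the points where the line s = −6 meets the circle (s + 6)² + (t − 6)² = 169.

The line gives s = −6. Substituting into the circle:
t² − 12t − 133 = 0
t = 19 or t = −7, giving (−6, 19) and (−6, −7).

(−6, −7) and (−6, 19)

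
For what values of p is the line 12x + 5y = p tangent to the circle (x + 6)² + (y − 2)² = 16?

Tangency holds when the distance from the centre (−6, 2) to the line equals the radius 4:
|12·(−6) + 5·2 − p| / √169 = 4
|p − (−62)| = 4·13, so p = −10 or p = −114.

p = −114 or p = −10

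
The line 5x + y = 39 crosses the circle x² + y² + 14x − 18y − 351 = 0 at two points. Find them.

(2, 29) and (9, −6)

From the line, y = −5x + 39. Substituting:
26x² − 286x + 468 = 0  ⟹  x² − 11x + 18 = 0
x = 9 or x = 2, giving (9, −6) and (2, 29).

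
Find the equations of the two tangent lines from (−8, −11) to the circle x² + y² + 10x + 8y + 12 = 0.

5x + 2y = −62 and 2x − 5y = 39

Let a tangent through (−8, −11) have slope m. Its distance from (−5, −4) must equal √29:
(3m − (7))² = 29(m² + 1)
10m² + 21m − 10 = 0, so m = −5/2 or m = 2/5.
Through (−8, −11) these give 5x + 2y = −62 and 2x − 5y = 39.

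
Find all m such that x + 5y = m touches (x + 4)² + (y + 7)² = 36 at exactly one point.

m = −39 ± 6√26

For a tangent, require d(centre, line) = r = 6.
|1·(−4) + 5·(−7) − m| / √26 = 6
|m − (−39)| = 6√26.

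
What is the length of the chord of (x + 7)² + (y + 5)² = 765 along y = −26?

The distance from (−7, −5) to the line is 21, and r² = 765.
Chord = 2√(r² − d²) = 2·√(324) = 36.

36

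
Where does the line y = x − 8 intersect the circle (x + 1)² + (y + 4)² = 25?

(−1, −9) and (4, −4)

From the line, y = x − 8. Substituting:
2x² − 6x − 8 = 0  ⟹  x² − 3x − 4 = 0
x = 4 or x = −1, giving (4, −4) and (−1, −9).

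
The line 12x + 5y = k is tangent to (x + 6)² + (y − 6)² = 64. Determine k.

For a tangent, require d(centre, line) = r = 8.
|12·(−6) + 5·6 − k| / √169 = 8
|k − (−42)| = 8·13, so k = 62 or k = −146.

k = −146 or k = 62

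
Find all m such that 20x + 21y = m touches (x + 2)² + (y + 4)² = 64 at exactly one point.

m = −356 or m = 108

Tangency holds when the distance from the centre (−2, −4) to the line equals the radius 8:
|20·(−2) + 21·(−4) − m| / √841 = 8
|m − (−124)| = 8·29, so m = 108 or m = −356.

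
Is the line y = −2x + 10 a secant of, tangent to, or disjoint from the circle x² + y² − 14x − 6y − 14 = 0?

secant

d² = (2·7 + 1·3 − (10))²/5 = 49/5; r² = 72.
Since d² < r², the line cuts the circle twice.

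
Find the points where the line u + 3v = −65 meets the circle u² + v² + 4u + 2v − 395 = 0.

(−14, −17) and (−2, −21)

Express v = (−65 − u)/3 and substitute into the circle:
10u² + 160u + 280 = 0  ⟹  u² + 16u + 28 = 0
u = −2 or u = −14, giving (−2, −21) and (−14, −17).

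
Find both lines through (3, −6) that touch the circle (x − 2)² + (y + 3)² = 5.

Write the tangent as mx − y + (−6 − m·(3)) = 0 and set its distance from the centre to √5:
(−1m − (3))² = 5(m² + 1)
2m² − 3m − 2 = 0, so m = 2 or m = −1/2.
Through (3, −6) these give 2x − y = 12 and x + 2y = −9.

2x − y = 12 and x + 2y = −9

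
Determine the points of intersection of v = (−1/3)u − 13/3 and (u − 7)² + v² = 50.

From the line, v = (−13 − u)/3. Substituting:
10u² − 100u + 160 = 0  ⟹  u² − 10u + 16 = 0
u = 8 or u = 2, giving (8, −7) and (2, −5).

(2, −5) and (8, −7)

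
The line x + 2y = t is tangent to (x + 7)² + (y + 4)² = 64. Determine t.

t = −15 ± 8√5

Tangency holds when the distance from the centre (−7, −4) to the line equals the radius 8:
|1·(−7) + 2·(−4) − t| / √5 = 8
|t − (−15)| = 8√5.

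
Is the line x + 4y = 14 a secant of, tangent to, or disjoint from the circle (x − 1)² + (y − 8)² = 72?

secant

Substituting the line into the circle gives 17x² + 4x − 812 = 0.
Δ = 16 − (−55216) = 55232.
Two real roots: the line is a secant.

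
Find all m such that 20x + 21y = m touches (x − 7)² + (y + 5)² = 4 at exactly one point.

m = −23 or m = 93

The line touches the circle iff its distance from (7, −5) is 2:
|20·7 + 21·(−5) − m| / √841 = 2
|m − (35)| = 2·29, so m = 93 or m = −23.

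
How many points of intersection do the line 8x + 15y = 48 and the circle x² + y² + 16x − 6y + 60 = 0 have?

Substituting the line into the circle gives 289x² + 3552x + 11484 = 0.
Discriminant = (3552)² − 4·289·(11484) = −658800 < 0.
No real roots: the line does not meet the circle.

0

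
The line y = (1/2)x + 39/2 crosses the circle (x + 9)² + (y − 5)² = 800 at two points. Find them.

Substitute y = (39 + x)/2:
5x² + 130x − 2035 = 0  ⟹  x² + 26x − 407 = 0
x = 11 or x = −37, giving (11, 25) and (−37, 1).

(−37, 1) and (11, 25)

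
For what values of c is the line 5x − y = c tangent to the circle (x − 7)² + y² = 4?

c = 35 ± 2√26

The line touches the circle iff its distance from (7, 0) is 2:
|5·7 − 1·0 − c| / √26 = 2
|c − (35)| = 2√26.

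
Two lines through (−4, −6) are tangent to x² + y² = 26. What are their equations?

Let a tangent through (−4, −6) have slope m. Its distance from (0, 0) must equal √26:
[m·(4) − (6)]² = 26(m² + 1)
5m² + 24m − 5 = 0, so m = 1/5 or m = −5.
With m = 1/5: x − 5y = 26. With m = −5: 5x + y = −26.

x − 5y = 26 and 5x + y = −26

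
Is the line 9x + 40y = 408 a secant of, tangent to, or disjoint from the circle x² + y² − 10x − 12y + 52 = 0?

tangent

Substituting the line into the circle gives 1681x² − 19024x + 53824 = 0.
Δ = 361912576 − 361912576 = 0.
A repeated root: the line is tangent.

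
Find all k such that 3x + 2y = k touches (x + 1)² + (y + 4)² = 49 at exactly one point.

The line touches the circle iff its distance from (−1, −4) is 7:
|3·(−1) + 2·(−4) − k| / √13 = 7
|k − (−11)| = 7√13.

k = −11 ± 7√13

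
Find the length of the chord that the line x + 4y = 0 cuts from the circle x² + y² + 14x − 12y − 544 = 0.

Centre (−7, 6), r² = 629. Perpendicular distance d from centre to line = |17| / √17 = 17/√17.
Chord = 2√(r² − d²) = 2·√(612) = 12√17.

12√17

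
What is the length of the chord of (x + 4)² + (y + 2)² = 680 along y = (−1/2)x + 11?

20√5

Centre (−4, −2), r² = 680. Perpendicular distance d from centre to line = |−30| / √5 = 30/√5.
Half the chord is √(r² − d²) = √(500), so the full chord is 20√5.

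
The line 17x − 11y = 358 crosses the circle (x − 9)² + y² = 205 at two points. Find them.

(12, −14) and (23, 3)

Express y = (−358 + 17x)/11 and substitute into the circle:
410x² − 14350x + 113160 = 0  ⟹  x² − 35x + 276 = 0
x = 23 or x = 12, giving (23, 3) and (12, −14).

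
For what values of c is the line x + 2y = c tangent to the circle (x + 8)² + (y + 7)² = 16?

c = −22 ± 4√5

For a tangent, require d(centre, line) = r = 4.
|1·(−8) + 2·(−7) − c| / √5 = 4
|c − (−22)| = 4√5.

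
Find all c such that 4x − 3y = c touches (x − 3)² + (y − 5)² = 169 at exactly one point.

c = −68 or c = 62

For a tangent, require d(centre, line) = r = 13.
|4·3 − 3·5 − c| / √25 = 13
|c − (−3)| = 13·5, so c = 62 or c = −68.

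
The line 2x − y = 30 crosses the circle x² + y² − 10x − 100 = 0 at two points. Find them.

(10, −10) and (16, 2)

From the line, y = 2x − 30. Substituting:
5x² − 130x + 800 = 0  ⟹  x² − 26x + 160 = 0
x = 16 or x = 10, giving (16, 2) and (10, −10).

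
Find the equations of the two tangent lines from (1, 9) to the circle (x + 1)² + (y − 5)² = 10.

3x + y = 12 and x − 3y = −26

Let a tangent through (1, 9) have slope m. Its distance from (−1, 5) must equal √10:
(−2m − (−4))² = 10(m² + 1)
3m² + 8m − 3 = 0, so m = −3 or m = 1/3.
With m = −3: 3x + y = 12. With m = 1/3: x − 3y = −26.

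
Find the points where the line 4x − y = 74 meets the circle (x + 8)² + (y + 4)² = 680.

Express y = 4x − 74 and substitute into the circle:
17x² − 544x + 4284 = 0  ⟹  x² − 32x + 252 = 0
x = 18 or x = 14, giving (18, −2) and (14, −18).

(14, −18) and (18, −2)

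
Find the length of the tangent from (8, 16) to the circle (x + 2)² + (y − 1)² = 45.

The centre is (−2, 1) and r = 3√5. The square of the distance from P to the centre is 100 + 225 = 325.
The tangent meets the radius at right angles, so tangent² = |PO|² − r² = 325 − 45 = 280.

2√70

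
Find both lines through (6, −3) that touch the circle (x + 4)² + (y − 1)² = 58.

Let a tangent through (6, −3) have slope m. Its distance from (−4, 1) must equal √58:
[m·(−10) − (4)]² = 58(m² + 1)
21m² + 40m − 21 = 0, so m = −7/3 or m = 3/7.
With m = −7/3: 7x + 3y = 33. With m = 3/7: 3x − 7y = 39.

7x + 3y = 33 and 3x − 7y = 39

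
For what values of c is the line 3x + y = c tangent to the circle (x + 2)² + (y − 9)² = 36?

The line touches the circle iff its distance from (−2, 9) is 6:
|3·(−2) + 1·9 − c| / √10 = 6
|c − (3)| = 6√10.

c = 3 ± 6√10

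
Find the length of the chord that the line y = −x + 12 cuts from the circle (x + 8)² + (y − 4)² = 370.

22√2

Express y = −x + 12 and substitute into the circle:
2x² − 242 = 0  ⟹  x² − 121 = 0
x = 11 or x = −11, giving (11, 1) and (−11, 23).
Chord length = distance between (11, 1) and (−11, 23) = √968 = 22√2.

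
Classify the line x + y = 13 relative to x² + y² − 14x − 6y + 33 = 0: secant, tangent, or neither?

d² = (1·7 + 1·3 − (13))²/2 = 9/2; r² = 25.
Since d² < r², the line cuts the circle twice.

secant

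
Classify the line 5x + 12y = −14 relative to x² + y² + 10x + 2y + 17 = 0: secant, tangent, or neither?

Substituting the line into the circle gives 169x² + 1460x + 2308 = 0.
Discriminant = (1460)² − 4·169·(2308) = 571392 > 0.
Two real roots: the line is a secant.

secant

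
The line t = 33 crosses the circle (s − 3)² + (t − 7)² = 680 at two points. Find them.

Substitute t = 33:
s² − 6s + 5 = 0
s = 5 or s = 1, giving (5, 33) and (1, 33).

(1, 33) and (5, 33)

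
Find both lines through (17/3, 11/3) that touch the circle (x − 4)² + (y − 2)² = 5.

Write the tangent as mx − y + (11/3 − m·(17/3)) = 0 and set its distance from the centre to √5:
[m·(−5/3) − (−5/3)]² = 5(m² + 1)
2m² + 5m + 2 = 0, so m = −2 or m = −1/2.
Through (17/3, 11/3) these give 2x + y = 15 and x + 2y = 13.

2x + y = 15 and x + 2y = 13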